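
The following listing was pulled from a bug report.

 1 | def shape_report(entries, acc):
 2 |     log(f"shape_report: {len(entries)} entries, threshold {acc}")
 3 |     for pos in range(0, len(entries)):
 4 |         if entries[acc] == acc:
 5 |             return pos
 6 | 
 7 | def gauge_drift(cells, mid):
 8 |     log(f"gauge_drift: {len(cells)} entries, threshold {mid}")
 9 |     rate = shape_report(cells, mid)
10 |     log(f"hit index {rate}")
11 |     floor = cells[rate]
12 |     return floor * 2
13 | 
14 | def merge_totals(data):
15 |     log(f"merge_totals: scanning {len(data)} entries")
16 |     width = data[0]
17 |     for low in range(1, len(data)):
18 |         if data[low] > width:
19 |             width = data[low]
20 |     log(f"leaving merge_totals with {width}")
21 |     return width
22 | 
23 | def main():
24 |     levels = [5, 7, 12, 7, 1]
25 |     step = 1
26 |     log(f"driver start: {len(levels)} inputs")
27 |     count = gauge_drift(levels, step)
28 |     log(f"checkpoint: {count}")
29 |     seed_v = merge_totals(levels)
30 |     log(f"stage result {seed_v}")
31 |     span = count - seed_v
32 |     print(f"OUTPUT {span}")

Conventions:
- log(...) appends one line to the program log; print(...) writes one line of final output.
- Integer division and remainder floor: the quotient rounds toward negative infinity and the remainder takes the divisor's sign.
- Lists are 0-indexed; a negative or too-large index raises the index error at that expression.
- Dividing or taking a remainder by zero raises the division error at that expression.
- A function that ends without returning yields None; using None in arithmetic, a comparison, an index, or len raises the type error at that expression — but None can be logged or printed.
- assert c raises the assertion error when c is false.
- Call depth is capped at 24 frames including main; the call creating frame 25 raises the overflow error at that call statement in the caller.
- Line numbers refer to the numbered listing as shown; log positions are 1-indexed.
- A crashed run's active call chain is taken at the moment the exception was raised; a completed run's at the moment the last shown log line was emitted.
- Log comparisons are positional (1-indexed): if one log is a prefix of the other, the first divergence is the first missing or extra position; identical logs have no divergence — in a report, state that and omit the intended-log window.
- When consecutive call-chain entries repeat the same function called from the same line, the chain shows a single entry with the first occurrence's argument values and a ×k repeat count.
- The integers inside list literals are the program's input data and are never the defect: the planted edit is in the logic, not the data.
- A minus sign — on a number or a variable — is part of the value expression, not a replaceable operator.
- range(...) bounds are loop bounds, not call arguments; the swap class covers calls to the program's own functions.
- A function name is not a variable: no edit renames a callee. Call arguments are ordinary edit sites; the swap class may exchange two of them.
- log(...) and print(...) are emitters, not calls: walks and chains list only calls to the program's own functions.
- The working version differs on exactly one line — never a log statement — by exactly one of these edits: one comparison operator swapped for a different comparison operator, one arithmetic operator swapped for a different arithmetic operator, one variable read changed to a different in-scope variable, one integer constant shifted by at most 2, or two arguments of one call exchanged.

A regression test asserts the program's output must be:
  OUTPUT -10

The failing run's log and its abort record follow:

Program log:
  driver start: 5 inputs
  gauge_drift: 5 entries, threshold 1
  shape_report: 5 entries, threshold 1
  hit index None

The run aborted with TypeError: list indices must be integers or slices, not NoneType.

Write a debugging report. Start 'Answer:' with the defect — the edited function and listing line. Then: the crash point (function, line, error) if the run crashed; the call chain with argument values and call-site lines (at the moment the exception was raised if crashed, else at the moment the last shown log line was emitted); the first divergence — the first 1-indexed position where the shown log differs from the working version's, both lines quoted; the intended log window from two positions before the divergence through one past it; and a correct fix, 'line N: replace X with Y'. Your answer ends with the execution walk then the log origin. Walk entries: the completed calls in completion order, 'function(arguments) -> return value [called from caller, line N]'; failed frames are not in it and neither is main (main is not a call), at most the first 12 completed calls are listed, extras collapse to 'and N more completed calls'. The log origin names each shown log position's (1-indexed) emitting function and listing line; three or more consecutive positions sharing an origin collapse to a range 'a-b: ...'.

Answer: the defect is in shape_report at line 4.
Core observation: At log position 4 the runs split — shown 'hit index None', but the working version logs 'hit index 4'.
Crash: gauge_drift, line 11, TypeError.
Call chain: main -> gauge_drift([5, 7, 12, 7, 1], 1) (called at line 27).
First divergence: at position 4 the run shows 'hit index None' where the working version logs 'hit index 4'.
Intended log window:
  2: gauge_drift: 5 entries, threshold 1
  3: shape_report: 5 entries, threshold 1
  4: hit index 4
  5: checkpoint: 2
Execution walk:
  shape_report([5, 7, 12, 7, 1], 1) -> None  [called from gauge_drift, line 9]
Log origin:
  1 — main, line 26
  2 — gauge_drift, line 8
  3 — shape_report, line 2
  4 — gauge_drift, line 10
A correct fix: line 4: replace `entries[acc]` with `entries[pos]`.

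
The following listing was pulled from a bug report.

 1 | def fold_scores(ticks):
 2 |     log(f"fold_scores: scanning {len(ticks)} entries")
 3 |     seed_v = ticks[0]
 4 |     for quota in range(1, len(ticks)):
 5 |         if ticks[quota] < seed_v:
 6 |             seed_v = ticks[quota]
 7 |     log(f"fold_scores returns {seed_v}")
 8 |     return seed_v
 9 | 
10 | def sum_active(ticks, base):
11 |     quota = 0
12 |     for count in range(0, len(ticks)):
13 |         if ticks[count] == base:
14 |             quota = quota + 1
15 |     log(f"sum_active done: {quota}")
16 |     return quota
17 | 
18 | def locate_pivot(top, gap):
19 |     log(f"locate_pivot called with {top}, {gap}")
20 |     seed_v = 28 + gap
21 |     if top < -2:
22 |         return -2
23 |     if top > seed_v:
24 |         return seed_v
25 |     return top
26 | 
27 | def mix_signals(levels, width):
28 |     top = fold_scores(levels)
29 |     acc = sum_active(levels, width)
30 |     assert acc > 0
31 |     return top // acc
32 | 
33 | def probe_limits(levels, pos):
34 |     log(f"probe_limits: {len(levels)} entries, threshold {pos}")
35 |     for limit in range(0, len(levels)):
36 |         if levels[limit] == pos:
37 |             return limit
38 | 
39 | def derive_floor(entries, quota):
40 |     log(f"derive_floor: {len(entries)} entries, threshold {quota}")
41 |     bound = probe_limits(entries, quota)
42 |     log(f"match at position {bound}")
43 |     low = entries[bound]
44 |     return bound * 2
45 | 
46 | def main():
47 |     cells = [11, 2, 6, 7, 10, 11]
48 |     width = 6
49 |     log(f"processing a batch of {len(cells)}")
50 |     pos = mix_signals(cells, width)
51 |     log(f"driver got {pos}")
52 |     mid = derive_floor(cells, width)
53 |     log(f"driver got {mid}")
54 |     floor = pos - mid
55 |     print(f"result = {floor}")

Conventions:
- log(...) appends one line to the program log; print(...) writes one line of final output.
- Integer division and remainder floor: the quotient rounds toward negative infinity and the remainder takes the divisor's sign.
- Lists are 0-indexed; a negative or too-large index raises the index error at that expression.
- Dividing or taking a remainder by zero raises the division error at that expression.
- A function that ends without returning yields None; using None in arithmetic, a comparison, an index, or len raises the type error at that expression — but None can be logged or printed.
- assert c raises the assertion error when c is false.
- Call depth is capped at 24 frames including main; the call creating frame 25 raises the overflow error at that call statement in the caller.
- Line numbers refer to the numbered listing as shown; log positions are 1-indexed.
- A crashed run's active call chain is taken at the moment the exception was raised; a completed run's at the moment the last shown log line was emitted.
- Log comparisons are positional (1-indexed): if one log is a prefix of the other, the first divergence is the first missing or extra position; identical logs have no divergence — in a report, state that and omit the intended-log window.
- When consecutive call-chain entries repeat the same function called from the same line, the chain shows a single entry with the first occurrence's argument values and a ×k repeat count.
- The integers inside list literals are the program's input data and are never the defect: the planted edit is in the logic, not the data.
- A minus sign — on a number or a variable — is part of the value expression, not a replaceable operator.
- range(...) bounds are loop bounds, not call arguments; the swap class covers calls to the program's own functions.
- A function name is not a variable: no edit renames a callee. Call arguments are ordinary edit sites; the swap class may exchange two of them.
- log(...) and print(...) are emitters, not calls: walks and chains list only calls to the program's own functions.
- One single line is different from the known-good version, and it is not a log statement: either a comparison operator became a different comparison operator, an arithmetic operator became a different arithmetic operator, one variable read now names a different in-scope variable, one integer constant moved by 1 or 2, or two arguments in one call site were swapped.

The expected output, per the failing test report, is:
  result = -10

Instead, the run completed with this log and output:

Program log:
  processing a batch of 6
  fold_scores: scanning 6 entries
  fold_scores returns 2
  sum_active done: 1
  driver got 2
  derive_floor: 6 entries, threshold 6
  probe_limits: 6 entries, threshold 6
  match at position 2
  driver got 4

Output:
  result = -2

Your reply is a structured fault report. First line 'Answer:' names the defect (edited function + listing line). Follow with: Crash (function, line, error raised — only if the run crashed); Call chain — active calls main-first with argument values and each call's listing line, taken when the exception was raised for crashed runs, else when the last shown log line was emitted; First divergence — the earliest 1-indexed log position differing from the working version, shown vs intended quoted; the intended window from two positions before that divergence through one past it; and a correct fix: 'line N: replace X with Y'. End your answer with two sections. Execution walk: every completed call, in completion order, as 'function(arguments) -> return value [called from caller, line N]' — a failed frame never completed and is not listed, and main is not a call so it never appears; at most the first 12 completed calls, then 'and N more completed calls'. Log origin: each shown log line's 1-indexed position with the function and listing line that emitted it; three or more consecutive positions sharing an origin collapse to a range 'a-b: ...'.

Answer: the defect is in derive_floor at line 44.
Key fact: The log first diverges at position 9: the faulty run prints 'driver got 4' where the working version prints 'driver got 12'.
Call chain: main.
First divergence: at position 9 the run shows 'driver got 4' where the working version logs 'driver got 12'.
Intended log window:
  7: probe_limits: 6 entries, threshold 6
  8: match at position 2
  9: driver got 12
Execution walk:
  fold_scores([11, 2, 6, 7, 10, 11]) -> 2  [called from mix_signals, line 28]
  sum_active([11, 2, 6, 7, 10, 11], 6) -> 1  [called from mix_signals, line 29]
  mix_signals([11, 2, 6, 7, 10, 11], 6) -> 2  [called from main, line 50]
  probe_limits([11, 2, 6, 7, 10, 11], 6) -> 2  [called from derive_floor, line 41]
  derive_floor([11, 2, 6, 7, 10, 11], 6) -> 4  [called from main, line 52]
Log origins:
  1: logged in main at line 49
  2: logged in fold_scores at line 2
  3: logged in fold_scores at line 7
  4: logged in sum_active at line 15
  5: logged in main at line 51
  6: logged in derive_floor at line 40
  7: logged in probe_limits at line 34
  8: logged in derive_floor at line 42
  9: logged in main at line 53
A correct fix: line 44: replace `bound` with `low`.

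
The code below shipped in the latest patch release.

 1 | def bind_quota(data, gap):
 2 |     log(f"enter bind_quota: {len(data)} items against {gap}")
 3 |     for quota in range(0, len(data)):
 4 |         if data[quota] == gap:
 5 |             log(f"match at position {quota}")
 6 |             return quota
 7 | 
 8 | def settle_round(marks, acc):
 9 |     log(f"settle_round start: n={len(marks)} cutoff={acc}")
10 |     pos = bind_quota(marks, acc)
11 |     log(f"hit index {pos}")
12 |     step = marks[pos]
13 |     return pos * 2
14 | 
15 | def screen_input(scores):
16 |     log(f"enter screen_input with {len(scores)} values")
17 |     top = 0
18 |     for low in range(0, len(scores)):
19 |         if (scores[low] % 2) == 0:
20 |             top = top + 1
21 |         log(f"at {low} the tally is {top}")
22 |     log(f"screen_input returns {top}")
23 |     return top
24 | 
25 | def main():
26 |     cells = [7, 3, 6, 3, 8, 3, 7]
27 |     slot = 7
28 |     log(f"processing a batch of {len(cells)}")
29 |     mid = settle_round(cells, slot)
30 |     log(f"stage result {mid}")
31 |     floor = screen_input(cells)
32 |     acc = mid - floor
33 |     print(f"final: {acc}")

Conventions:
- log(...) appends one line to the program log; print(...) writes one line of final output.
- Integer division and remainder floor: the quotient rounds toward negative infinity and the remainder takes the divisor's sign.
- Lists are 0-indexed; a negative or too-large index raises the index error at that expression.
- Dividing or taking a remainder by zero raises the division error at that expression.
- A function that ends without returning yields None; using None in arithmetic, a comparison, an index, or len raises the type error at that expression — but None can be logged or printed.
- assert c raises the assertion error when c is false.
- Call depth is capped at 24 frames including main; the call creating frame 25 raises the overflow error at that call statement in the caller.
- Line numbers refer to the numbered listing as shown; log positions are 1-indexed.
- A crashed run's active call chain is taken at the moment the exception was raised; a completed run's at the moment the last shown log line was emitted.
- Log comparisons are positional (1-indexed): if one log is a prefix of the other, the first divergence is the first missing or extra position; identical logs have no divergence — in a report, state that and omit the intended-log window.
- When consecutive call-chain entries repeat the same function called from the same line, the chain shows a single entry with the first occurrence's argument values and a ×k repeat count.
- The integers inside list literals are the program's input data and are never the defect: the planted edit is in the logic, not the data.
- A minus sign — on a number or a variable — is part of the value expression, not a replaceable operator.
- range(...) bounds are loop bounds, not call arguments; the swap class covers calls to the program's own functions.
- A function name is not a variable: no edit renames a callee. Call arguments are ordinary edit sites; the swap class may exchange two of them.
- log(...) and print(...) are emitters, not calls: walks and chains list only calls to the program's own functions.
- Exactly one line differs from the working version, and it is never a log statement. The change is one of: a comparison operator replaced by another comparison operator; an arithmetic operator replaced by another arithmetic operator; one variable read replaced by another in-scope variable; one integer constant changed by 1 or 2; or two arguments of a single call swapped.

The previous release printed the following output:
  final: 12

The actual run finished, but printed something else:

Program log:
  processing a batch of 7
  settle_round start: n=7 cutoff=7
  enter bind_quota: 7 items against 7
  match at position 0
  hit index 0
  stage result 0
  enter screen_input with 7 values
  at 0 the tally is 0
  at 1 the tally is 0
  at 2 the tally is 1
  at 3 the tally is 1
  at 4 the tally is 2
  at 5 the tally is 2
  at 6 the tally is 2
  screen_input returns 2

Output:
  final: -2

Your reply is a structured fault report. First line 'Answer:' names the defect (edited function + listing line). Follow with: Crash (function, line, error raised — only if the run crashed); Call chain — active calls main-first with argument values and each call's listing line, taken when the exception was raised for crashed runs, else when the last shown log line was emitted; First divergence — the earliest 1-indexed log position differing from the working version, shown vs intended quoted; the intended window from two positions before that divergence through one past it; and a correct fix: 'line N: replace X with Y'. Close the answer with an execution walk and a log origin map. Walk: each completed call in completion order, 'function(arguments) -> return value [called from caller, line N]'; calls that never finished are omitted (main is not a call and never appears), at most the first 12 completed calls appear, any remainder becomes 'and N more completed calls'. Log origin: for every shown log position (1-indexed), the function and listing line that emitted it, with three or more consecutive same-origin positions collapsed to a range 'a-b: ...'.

Answer: the defect is in settle_round at line 13.
Core observation: At log position 6 the runs split — shown 'stage result 0', but the working version logs 'stage result 14'.
Call chain: main -> screen_input([7, 3, 6, 3, 8, 3, 7]) (called at line 31).
First divergence: position 6 — shown 'stage result 0', intended 'stage result 14'.
Intended log window:
  4: match at position 0
  5: hit index 0
  6: stage result 14
  7: enter screen_input with 7 values
Execution walk:
  bind_quota([7, 3, 6, 3, 8, 3, 7], 7) -> 0  [called from settle_round, line 10]
  settle_round([7, 3, 6, 3, 8, 3, 7], 7) -> 0  [called from main, line 29]
  screen_input([7, 3, 6, 3, 8, 3, 7]) -> 2  [called from main, line 31]
Log origins:
  1: from main, line 28
  2: from settle_round, line 9
  3: from bind_quota, line 2
  4: from bind_quota, line 5
  5: from settle_round, line 11
  6: from main, line 30
  7: from screen_input, line 16
  8-14: from screen_input, line 21
  15: from screen_input, line 22
A correct fix: line 13: replace `pos` with `step`.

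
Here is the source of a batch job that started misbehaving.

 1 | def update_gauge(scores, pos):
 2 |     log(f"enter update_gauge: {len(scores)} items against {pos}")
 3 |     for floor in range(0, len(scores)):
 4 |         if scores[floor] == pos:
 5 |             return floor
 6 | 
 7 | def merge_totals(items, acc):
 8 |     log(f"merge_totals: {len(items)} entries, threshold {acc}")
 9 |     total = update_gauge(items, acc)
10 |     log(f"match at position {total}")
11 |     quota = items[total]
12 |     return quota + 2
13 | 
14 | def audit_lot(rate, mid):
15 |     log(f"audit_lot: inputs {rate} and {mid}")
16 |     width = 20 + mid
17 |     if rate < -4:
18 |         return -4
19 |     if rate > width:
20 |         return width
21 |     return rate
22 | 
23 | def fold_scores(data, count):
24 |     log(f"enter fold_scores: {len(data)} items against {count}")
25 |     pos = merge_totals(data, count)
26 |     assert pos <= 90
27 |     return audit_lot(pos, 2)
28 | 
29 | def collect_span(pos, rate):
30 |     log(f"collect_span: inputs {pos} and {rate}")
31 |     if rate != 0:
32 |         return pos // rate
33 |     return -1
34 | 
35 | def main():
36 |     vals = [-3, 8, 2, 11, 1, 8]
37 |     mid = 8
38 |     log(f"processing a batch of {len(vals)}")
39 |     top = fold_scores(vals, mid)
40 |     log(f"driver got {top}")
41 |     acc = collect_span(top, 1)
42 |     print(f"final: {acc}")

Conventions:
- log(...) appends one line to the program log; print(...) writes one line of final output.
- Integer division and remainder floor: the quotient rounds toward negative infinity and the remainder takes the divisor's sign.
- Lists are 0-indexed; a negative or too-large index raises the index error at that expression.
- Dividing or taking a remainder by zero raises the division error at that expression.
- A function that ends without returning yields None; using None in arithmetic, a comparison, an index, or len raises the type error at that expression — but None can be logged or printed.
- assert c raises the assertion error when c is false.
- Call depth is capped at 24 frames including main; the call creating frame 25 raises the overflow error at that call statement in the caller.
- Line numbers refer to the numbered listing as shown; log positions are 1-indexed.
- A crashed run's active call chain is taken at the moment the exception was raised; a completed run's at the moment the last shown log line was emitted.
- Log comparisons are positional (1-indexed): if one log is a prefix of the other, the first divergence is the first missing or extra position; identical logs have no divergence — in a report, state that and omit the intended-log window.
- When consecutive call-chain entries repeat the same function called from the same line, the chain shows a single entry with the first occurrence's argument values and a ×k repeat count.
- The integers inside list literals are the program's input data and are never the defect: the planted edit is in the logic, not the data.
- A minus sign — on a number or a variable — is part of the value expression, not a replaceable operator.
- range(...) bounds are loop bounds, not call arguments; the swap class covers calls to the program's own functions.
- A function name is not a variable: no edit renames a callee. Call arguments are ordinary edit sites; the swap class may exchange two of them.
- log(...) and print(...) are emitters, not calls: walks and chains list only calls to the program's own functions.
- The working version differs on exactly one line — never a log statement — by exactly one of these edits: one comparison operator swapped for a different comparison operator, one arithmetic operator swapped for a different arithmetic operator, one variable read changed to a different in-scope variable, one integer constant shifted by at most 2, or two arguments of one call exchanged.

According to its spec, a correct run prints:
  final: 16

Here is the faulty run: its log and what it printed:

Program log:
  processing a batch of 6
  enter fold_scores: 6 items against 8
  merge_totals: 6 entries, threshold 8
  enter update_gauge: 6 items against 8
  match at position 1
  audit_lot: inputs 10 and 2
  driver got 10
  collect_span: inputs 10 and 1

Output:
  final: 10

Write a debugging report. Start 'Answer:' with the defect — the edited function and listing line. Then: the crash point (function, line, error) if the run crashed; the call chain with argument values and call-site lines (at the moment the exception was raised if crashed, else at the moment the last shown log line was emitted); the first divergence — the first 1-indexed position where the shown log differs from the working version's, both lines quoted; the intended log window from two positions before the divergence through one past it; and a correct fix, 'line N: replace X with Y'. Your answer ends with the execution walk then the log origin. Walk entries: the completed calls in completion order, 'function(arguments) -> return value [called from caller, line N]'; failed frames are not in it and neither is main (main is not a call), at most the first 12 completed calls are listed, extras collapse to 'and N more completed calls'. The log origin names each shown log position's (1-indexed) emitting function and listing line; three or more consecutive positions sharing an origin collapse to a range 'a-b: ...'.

Answer: the defect is in merge_totals at line 12.
Core observation: At log position 6 the runs split — shown 'audit_lot: inputs 10 and 2', but the working version logs 'audit_lot: inputs 16 and 2'.
Call chain: main -> collect_span(10, 1) (called at line 41).
First divergence: at position 6 the run shows 'audit_lot: inputs 10 and 2' where the working version logs 'audit_lot: inputs 16 and 2'.
Intended log window:
  4: enter update_gauge: 6 items against 8
  5: match at position 1
  6: audit_lot: inputs 16 and 2
  7: driver got 16
Execution walk:
  update_gauge([-3, 8, 2, 11, 1, 8], 8) -> 1  [called from merge_totals, line 9]
  merge_totals([-3, 8, 2, 11, 1, 8], 8) -> 10  [called from fold_scores, line 25]
  audit_lot(10, 2) -> 10  [called from fold_scores, line 27]
  fold_scores([-3, 8, 2, 11, 1, 8], 8) -> 10  [called from main, line 39]
  collect_span(10, 1) -> 10  [called from main, line 41]
Origin of each log line:
  1 — main, line 38
  2 — fold_scores, line 24
  3 — merge_totals, line 8
  4 — update_gauge, line 2
  5 — merge_totals, line 10
  6 — audit_lot, line 15
  7 — main, line 40
  8 — collect_span, line 30
A correct fix: line 12: replace `+` with `*`.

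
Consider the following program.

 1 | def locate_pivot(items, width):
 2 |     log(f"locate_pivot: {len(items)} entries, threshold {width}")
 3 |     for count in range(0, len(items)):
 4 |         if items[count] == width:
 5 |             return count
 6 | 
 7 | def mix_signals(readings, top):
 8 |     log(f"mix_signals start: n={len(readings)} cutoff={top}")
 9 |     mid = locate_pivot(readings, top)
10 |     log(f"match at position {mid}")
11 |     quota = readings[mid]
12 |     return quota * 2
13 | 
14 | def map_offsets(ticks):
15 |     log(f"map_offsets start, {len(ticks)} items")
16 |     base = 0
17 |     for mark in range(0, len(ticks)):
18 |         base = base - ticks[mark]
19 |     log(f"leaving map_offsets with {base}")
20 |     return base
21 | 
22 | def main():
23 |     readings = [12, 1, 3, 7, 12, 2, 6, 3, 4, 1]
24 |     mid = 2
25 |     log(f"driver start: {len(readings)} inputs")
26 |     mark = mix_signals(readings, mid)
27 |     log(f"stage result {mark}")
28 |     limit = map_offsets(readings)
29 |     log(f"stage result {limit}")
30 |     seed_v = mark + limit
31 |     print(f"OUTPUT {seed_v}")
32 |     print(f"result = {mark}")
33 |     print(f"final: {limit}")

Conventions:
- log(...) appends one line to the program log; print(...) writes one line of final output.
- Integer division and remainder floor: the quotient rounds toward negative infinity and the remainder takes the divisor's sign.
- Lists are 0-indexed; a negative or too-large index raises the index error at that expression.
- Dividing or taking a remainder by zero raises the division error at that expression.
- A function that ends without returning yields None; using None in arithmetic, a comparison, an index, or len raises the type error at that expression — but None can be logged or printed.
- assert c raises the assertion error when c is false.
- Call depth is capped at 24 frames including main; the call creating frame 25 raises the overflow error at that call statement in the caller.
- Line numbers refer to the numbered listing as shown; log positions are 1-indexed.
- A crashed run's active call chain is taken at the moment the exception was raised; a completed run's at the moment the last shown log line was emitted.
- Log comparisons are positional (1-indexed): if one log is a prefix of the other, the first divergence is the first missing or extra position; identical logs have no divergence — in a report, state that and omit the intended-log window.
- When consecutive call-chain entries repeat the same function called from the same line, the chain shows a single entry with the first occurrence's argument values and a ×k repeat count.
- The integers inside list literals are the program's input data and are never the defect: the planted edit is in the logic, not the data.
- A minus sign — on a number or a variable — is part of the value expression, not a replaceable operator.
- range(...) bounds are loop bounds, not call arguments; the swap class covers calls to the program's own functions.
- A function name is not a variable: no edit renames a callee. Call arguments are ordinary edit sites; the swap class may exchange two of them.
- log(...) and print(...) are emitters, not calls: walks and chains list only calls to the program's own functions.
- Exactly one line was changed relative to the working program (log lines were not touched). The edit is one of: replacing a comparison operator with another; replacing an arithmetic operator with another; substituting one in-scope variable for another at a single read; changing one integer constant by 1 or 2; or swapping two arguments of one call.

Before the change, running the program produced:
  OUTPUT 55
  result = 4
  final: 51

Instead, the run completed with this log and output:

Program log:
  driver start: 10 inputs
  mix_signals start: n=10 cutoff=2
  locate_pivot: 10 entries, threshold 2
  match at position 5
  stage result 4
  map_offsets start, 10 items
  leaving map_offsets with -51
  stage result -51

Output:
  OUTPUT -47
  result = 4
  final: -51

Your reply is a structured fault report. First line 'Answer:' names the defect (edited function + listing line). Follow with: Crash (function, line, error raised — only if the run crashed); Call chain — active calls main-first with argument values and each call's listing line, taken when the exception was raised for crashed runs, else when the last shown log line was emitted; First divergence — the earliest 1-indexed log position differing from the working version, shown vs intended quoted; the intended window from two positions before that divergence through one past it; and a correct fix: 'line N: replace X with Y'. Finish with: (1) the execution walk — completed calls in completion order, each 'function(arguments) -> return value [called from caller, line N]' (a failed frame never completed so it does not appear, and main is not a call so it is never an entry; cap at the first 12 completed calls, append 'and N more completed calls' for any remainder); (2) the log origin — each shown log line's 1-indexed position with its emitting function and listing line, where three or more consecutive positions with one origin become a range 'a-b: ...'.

Answer: the defect is in map_offsets at line 18.
Core observation: The log first diverges at position 7: the faulty run prints 'leaving map_offsets with -51' where the working version prints 'leaving map_offsets with 51'.
Call chain: main.
First divergence: position 7; shown 'leaving map_offsets with -51' vs intended 'leaving map_offsets with 51'.
Intended log window:
  5: stage result 4
  6: map_offsets start, 10 items
  7: leaving map_offsets with 51
  8: stage result 51
Execution walk:
  locate_pivot([12, 1, 3, 7, 12, 2, 6, 3, 4, 1], 2) -> 5  [called from mix_signals, line 9]
  mix_signals([12, 1, 3, 7, 12, 2, 6, 3, 4, 1], 2) -> 4  [called from main, line 26]
  map_offsets([12, 1, 3, 7, 12, 2, 6, 3, 4, 1]) -> -51  [called from main, line 28]
Log origins:
  1: from main, line 25
  2: from mix_signals, line 8
  3: from locate_pivot, line 2
  4: from mix_signals, line 10
  5: from main, line 27
  6: from map_offsets, line 15
  7: from map_offsets, line 19
  8: from main, line 29
A correct fix: line 18: replace `-` with `+`.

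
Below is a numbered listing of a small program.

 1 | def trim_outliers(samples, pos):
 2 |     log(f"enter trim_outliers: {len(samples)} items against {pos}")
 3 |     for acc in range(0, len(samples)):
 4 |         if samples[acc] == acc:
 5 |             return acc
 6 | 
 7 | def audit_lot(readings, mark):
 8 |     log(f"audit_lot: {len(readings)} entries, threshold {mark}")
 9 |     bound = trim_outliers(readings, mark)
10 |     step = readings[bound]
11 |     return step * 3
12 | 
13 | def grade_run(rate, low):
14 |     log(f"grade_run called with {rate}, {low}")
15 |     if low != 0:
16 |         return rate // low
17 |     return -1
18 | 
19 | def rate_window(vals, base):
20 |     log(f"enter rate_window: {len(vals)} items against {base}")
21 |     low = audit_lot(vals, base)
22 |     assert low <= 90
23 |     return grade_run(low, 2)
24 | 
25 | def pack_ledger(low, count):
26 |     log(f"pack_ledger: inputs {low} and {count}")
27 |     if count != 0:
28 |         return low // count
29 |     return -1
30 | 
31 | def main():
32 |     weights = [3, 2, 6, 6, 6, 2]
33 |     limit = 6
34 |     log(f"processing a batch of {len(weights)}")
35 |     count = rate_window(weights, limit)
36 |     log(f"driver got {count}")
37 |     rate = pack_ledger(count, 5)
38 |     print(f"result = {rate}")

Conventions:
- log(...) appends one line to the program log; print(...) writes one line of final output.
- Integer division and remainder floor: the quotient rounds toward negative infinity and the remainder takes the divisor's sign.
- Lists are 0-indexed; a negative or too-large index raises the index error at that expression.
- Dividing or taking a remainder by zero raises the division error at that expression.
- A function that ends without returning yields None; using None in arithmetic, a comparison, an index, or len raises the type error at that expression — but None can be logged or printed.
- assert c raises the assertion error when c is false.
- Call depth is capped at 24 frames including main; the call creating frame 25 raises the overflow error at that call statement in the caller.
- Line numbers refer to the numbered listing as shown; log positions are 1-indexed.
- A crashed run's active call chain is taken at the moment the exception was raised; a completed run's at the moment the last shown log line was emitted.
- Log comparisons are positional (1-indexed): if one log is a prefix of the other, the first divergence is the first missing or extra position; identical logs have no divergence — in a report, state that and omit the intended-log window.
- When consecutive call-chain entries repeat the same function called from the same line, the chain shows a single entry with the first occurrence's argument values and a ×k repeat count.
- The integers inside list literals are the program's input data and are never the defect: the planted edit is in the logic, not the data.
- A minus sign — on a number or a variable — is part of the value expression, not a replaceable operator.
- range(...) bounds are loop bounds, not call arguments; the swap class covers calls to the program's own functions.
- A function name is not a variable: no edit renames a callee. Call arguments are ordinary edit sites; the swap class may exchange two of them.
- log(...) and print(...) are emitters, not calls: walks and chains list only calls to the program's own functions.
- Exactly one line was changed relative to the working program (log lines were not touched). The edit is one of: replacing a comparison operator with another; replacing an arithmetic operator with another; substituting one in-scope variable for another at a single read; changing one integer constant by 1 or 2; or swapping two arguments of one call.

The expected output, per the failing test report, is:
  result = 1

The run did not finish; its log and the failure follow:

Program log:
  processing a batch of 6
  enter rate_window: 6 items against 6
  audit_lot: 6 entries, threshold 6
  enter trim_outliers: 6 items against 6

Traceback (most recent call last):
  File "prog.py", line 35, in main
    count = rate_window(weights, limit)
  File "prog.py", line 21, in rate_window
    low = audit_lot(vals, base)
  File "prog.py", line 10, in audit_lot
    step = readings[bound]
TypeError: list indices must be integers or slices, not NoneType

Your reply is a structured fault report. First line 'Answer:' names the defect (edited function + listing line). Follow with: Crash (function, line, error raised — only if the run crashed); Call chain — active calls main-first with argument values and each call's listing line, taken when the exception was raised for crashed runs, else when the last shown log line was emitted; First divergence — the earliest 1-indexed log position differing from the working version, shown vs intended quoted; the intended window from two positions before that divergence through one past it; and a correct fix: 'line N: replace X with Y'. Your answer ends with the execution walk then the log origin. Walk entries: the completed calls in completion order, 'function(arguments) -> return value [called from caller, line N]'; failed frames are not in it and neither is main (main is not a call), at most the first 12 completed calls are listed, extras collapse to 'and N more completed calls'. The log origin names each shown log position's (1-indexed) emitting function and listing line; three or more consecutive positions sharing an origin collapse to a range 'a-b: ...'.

Answer: the defect is in trim_outliers at line 4.
The tell: The log ends early — 4 lines, where the working version next logs 'grade_run called with 18, 2'.
Crash: audit_lot, line 10, TypeError.
Call chain: main -> rate_window([3, 2, 6, 6, 6, 2], 6) (called at line 35) -> audit_lot([3, 2, 6, 6, 6, 2], 6) (called at line 21).
First divergence: position 5; the shown log stops at 4 lines while the working version next logs 'grade_run called with 18, 2'.
Intended log window:
  3: audit_lot: 6 entries, threshold 6
  4: enter trim_outliers: 6 items against 6
  5: grade_run called with 18, 2
  6: driver got 9
Execution walk:
  trim_outliers([3, 2, 6, 6, 6, 2], 6) -> None  [called from audit_lot, line 9]
Log line origins:
  1: logged in main at line 34
  2: logged in rate_window at line 20
  3: logged in audit_lot at line 8
  4: logged in trim_outliers at line 2
A correct fix: line 4: replace `samples[acc] == acc` with `samples[acc] == pos`.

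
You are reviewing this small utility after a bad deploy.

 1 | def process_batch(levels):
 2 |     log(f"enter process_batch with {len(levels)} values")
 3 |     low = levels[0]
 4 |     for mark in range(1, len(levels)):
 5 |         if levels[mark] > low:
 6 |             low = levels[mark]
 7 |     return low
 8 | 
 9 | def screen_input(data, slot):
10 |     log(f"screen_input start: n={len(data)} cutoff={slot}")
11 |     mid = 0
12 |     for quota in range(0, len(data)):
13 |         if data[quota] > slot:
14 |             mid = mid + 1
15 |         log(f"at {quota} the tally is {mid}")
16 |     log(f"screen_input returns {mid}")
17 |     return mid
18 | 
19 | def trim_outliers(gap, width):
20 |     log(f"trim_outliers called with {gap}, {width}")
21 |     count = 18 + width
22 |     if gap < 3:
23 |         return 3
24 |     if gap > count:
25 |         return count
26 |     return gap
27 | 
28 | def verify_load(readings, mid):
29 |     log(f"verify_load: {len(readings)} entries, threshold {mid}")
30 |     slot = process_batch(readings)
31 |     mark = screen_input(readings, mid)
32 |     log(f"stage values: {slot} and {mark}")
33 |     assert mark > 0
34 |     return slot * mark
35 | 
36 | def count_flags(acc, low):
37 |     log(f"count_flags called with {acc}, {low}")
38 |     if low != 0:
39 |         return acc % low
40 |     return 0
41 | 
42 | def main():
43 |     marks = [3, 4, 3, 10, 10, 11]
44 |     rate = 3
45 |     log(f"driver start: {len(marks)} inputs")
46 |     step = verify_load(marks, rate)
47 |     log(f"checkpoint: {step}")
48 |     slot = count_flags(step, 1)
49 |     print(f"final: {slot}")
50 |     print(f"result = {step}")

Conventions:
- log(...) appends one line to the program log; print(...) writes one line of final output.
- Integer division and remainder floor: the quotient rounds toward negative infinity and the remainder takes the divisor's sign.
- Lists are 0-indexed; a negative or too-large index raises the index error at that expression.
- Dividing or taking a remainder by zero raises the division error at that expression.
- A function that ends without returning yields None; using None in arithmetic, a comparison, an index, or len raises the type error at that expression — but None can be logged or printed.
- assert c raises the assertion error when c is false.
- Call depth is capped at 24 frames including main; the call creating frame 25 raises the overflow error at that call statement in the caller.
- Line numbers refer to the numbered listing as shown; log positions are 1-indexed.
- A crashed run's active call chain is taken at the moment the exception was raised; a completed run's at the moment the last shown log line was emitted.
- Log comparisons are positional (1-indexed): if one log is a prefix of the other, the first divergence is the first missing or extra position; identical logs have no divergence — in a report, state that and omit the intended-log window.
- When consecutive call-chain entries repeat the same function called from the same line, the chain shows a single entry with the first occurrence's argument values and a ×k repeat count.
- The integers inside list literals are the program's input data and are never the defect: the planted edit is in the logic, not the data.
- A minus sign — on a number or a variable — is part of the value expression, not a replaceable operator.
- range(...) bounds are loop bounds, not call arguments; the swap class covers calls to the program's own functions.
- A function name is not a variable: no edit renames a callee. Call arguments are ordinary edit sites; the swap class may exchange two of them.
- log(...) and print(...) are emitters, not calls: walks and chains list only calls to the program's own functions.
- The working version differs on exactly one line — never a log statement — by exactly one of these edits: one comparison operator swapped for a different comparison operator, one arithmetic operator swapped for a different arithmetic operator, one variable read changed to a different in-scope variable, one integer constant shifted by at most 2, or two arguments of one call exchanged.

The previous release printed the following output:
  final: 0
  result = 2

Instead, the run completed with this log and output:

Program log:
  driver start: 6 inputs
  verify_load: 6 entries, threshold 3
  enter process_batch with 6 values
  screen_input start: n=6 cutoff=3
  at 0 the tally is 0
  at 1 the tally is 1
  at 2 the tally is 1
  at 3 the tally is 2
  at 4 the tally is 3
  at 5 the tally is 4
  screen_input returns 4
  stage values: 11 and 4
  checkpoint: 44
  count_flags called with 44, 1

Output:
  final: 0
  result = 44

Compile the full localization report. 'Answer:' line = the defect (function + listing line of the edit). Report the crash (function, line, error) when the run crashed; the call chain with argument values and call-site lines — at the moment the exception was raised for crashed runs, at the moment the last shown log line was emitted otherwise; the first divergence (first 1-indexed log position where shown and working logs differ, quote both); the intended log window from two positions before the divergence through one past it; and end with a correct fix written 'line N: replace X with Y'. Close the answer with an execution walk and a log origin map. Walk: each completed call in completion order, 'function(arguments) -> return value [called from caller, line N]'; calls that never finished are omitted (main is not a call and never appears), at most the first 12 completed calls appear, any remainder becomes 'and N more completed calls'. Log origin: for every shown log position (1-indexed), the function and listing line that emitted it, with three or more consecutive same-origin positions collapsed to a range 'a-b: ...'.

Answer: the defect is in verify_load at line 34.
Key observation: Everything matches until log position 13, which reads 'checkpoint: 44' in place of 'checkpoint: 2'.
Call chain: main -> count_flags(44, 1) (called at line 48).
First divergence: position 13 — the shown line 'checkpoint: 44' should read 'checkpoint: 2'.
Intended log window:
  11: screen_input returns 4
  12: stage values: 11 and 4
  13: checkpoint: 2
  14: count_flags called with 2, 1
Execution walk:
  process_batch([3, 4, 3, 10, 10, 11]) -> 11  [called from verify_load, line 30]
  screen_input([3, 4, 3, 10, 10, 11], 3) -> 4  [called from verify_load, line 31]
  verify_load([3, 4, 3, 10, 10, 11], 3) -> 44  [called from main, line 46]
  count_flags(44, 1) -> 0  [called from main, line 48]
Log origin:
  1 — main, line 45
  2 — verify_load, line 29
  3 — process_batch, line 2
  4 — screen_input, line 10
  5-10 — screen_input, line 15
  11 — screen_input, line 16
  12 — verify_load, line 32
  13 — main, line 47
  14 — count_flags, line 37
A correct fix: line 34: replace `*` with `//`.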